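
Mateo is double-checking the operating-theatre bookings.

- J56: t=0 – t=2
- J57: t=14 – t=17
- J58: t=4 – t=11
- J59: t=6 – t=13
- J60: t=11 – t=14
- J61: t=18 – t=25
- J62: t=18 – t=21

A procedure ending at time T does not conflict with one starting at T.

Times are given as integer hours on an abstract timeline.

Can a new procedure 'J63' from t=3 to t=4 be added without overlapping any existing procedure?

J56: ends t=2 at or before J63 starts t=3 → clear.
J58: starts t=4 at or after J63 ends t=4 → clear.
J59: starts t=6 at or after J63 ends t=4 → clear.
J60: starts t=11 at or after J63 ends t=4 → clear.
J57: starts t=14 at or after J63 ends t=4 → clear.
J61: starts t=18 at or after J63 ends t=4 → clear.
J62: starts t=18 at or after J63 ends t=4 → clear.

Yes — the slot is free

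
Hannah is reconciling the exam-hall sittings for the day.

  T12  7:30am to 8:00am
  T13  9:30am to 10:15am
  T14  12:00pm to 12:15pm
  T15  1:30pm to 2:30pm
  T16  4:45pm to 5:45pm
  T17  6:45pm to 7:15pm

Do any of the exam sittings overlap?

No

Sorted by start: T12, T13, T14, T15, T16, T17.
T13 starts after T12 ends — done with T12.
T14 starts after T13 ends — done with T13.
T15 starts after T14 ends — done with T14.
T16 starts after T15 ends — done with T15.
T17 starts after T16 ends.
Every pair is clear; the schedule has no overlaps.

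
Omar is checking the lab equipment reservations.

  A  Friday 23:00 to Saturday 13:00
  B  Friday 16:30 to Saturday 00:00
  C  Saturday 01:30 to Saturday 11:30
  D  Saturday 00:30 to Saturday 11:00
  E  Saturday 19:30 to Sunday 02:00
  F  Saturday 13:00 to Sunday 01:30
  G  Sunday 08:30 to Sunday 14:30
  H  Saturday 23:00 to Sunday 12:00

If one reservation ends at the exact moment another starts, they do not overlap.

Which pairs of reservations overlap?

Two intervals overlap when each starts before the other ends.
Sorted by start: B, A, D, C, F, E, H, G.
A starts before B ends → B and A overlap.
D starts after B ends, so B has no further overlaps.
D starts before A ends → A and D overlap.
C starts before A ends → A and C overlap.
F starts exactly when A ends (back-to-back, no overlap), so A has no further overlaps.
C starts before D ends → D and C overlap.
F starts after D ends, so D has no further overlaps.
F starts after C ends, so C has no further overlaps.
E starts before F ends → F and E overlap.
H starts before F ends → F and H overlap.
G starts after F ends.
H starts before E ends → E and H overlap.
G starts after E ends.
G starts before H ends → H and G overlap.

A & B, A & C, A & D, C & D, E & F, E & H, F & H, G & H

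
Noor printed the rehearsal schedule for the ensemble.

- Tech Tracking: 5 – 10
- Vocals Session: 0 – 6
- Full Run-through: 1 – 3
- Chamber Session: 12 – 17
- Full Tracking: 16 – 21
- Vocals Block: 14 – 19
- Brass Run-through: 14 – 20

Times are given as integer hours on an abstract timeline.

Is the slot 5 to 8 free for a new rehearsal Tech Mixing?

No — it overlaps Tech Tracking, Vocals Session

Vocals Session: starts 0 before Tech Mixing ends 8, and ends 6 after Tech Mixing starts 5 → overlap.
Full Run-through: ends 3 at or before Tech Mixing starts 5 → clear.
Tech Tracking: starts 5 before Tech Mixing ends 8, and ends 10 after Tech Mixing starts 5 → overlap.
Chamber Session: starts 12 at or after Tech Mixing ends 8 → clear.
Vocals Block: starts 14 at or after Tech Mixing ends 8 → clear.
Brass Run-through: starts 14 at or after Tech Mixing ends 8 → clear.
Full Tracking: starts 16 at or after Tech Mixing ends 8 → clear.
Tech Mixing overlaps Tech Tracking, Vocals Session.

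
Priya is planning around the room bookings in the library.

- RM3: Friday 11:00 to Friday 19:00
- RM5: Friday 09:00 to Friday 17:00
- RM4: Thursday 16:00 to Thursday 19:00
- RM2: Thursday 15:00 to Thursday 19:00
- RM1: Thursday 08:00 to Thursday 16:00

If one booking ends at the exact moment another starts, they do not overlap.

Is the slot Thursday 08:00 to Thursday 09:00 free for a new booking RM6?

No — it overlaps RM1

RM1: starts Thursday 08:00 before RM6 ends Thursday 09:00, and ends Thursday 16:00 after RM6 starts Thursday 08:00 → overlap.
RM2: starts Thursday 15:00 at or after RM6 ends Thursday 09:00 → clear.
RM4: starts Thursday 16:00 at or after RM6 ends Thursday 09:00 → clear.
RM5: starts Friday 09:00 at or after RM6 ends Thursday 09:00 → clear.
RM3: starts Friday 11:00 at or after RM6 ends Thursday 09:00 → clear.
RM6 overlaps RM1.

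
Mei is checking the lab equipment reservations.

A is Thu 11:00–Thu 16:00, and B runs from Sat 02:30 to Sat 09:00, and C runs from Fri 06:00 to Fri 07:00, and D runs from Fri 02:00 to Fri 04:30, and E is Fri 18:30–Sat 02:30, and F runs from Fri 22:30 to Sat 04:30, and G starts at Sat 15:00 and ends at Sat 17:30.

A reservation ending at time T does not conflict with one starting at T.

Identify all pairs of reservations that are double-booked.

B & F, E & F

Sorted by start: A, D, C, E, F, B, G.
D starts after A ends; A is clear from here.
C starts after D ends; D is clear from here.
E starts after C ends; C is clear from here.
F starts before E ends → E and F overlap.
B starts exactly when E ends (back-to-back, no overlap); E is clear from here.
B starts before F ends → F and B overlap.
G starts after F ends.
G starts after B ends.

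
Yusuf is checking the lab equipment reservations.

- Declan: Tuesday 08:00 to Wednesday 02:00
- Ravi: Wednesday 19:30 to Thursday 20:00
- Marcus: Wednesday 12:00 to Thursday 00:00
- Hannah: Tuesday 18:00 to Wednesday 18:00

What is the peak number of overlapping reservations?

2

Sweep the timeline, counting +1 at each start and −1 at each end (ends before starts at a tie):
Tuesday 08:00 start Declan → 1
Tuesday 18:00 start Hannah → 2
Wednesday 02:00 end Declan → 1
Wednesday 12:00 start Marcus → 2
Wednesday 18:00 end Hannah → 1
Wednesday 19:30 start Ravi → 2
Thursday 00:00 end Marcus → 1
Thursday 20:00 end Ravi → 0
Peak is 2, at Tuesday 18:00 (Declan, Hannah).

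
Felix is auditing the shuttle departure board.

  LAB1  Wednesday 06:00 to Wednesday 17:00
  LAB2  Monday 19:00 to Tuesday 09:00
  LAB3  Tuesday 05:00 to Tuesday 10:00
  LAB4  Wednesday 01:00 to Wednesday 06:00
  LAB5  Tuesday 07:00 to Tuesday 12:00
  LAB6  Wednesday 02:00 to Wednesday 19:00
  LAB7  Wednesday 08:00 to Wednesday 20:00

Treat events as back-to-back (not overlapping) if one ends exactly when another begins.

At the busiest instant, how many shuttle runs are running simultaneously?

Sweep the timeline, counting +1 at each start and −1 at each end (ends before starts at a tie):
Monday 19:00 start LAB2 → 1
Tuesday 05:00 start LAB3 → 2
Tuesday 07:00 start LAB5 → 3
Tuesday 09:00 end LAB2 → 2
Tuesday 10:00 end LAB3 → 1
Tuesday 12:00 end LAB5 → 0
Wednesday 01:00 start LAB4 → 1
Wednesday 02:00 start LAB6 → 2
Wednesday 06:00 end LAB4 → 1
Wednesday 06:00 start LAB1 → 2
Wednesday 08:00 start LAB7 → 3
Wednesday 17:00 end LAB1 → 2
Wednesday 19:00 end LAB6 → 1
Wednesday 20:00 end LAB7 → 0
Peak is 3, at Tuesday 07:00 (LAB2, LAB3, LAB5).

3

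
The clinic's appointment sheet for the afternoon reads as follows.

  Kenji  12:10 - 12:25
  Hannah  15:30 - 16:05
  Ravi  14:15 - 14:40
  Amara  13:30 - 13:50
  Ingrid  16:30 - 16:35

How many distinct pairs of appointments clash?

0

Sorted by start: Kenji, Amara, Ravi, Hannah, Ingrid.
Amara starts after Kenji ends, so Kenji has no further overlaps.
Ravi starts after Amara ends, so Amara has no further overlaps.
Hannah starts after Ravi ends, so Ravi has no further overlaps.
Ingrid starts after Hannah ends.
No pair overlaps.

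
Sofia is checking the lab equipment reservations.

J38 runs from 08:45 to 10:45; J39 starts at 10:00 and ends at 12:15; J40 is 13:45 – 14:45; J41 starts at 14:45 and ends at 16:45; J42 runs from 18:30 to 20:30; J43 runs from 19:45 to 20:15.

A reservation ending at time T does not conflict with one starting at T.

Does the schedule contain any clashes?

Yes

Sorted by start: J38, J39, J40, J41, J42, J43.
J39 starts before J38 ends → J38 and J39 overlap.
That's a conflict, so the schedule is not conflict-free.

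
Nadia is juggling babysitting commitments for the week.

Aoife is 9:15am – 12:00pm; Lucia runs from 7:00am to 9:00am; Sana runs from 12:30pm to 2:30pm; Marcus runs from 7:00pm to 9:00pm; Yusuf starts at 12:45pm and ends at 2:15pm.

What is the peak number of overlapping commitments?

2

Walk through starts and ends in time order (an end at T is processed before a start at T):
7:00am start Lucia → 1
9:00am end Lucia → 0
9:15am start Aoife → 1
12:00pm end Aoife → 0
12:30pm start Sana → 1
12:45pm start Yusuf → 2
2:15pm end Yusuf → 1
2:30pm end Sana → 0
7:00pm start Marcus → 1
9:00pm end Marcus → 0
Peak is 2, at 12:45pm (Sana, Yusuf).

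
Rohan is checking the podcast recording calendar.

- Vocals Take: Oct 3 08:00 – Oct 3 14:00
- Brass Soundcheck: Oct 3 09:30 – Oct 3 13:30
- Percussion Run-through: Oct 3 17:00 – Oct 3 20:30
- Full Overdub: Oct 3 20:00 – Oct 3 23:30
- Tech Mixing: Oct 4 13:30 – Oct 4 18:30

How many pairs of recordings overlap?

2

Check each pair: they overlap iff neither finishes before the other starts.
Sorted by start: Vocals Take, Brass Soundcheck, Percussion Run-through, Full Overdub, Tech Mixing.
Brass Soundcheck starts before Vocals Take ends → Vocals Take and Brass Soundcheck overlap.
Percussion Run-through starts after Vocals Take ends, so Vocals Take has no further overlaps.
Percussion Run-through starts after Brass Soundcheck ends, so Brass Soundcheck has no further overlaps.
Full Overdub starts before Percussion Run-through ends → Percussion Run-through and Full Overdub overlap.
Tech Mixing starts after Percussion Run-through ends.
Tech Mixing starts after Full Overdub ends.
Overlapping pairs: Brass Soundcheck & Vocals Take, Full Overdub & Percussion Run-through — 2 in total.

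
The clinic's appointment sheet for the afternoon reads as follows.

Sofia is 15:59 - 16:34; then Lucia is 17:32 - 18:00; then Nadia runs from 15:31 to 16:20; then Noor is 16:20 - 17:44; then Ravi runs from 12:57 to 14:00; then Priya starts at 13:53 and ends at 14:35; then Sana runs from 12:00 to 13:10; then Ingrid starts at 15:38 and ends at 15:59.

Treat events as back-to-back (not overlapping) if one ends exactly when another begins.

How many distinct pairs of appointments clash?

6

Sorted by start: Sana, Ravi, Priya, Nadia, Ingrid, Sofia, Noor, Lucia.
Ravi starts before Sana ends → Sana and Ravi overlap.
Priya starts after Sana ends, so Sana has no further overlaps.
Priya starts before Ravi ends → Ravi and Priya overlap.
Nadia starts after Ravi ends, so Ravi has no further overlaps.
Nadia starts after Priya ends, so Priya has no further overlaps.
Ingrid starts before Nadia ends → Nadia and Ingrid overlap.
Sofia starts before Nadia ends → Nadia and Sofia overlap.
Noor starts exactly when Nadia ends (back-to-back, no overlap), so Nadia has no further overlaps.
Sofia starts exactly when Ingrid ends (back-to-back, no overlap), so Ingrid has no further overlaps.
Noor starts before Sofia ends → Sofia and Noor overlap.
Lucia starts after Sofia ends.
Lucia starts before Noor ends → Noor and Lucia overlap.
Overlapping pairs: Ingrid & Nadia, Lucia & Noor, Nadia & Sofia, Noor & Sofia, Priya & Ravi, Ravi & Sana — 6 in total.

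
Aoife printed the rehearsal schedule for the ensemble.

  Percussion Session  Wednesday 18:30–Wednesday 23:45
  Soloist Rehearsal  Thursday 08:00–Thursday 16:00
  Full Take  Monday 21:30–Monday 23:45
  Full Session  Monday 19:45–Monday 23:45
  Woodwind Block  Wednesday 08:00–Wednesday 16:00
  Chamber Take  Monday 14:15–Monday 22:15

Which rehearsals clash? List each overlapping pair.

Check each pair: they overlap iff neither finishes before the other starts.
Sorted by start: Chamber Take, Full Session, Full Take, Woodwind Block, Percussion Session, Soloist Rehearsal.
Full Session starts before Chamber Take ends → Chamber Take and Full Session overlap.
Full Take starts before Chamber Take ends → Chamber Take and Full Take overlap.
Woodwind Block starts after Chamber Take ends, so Chamber Take has no further overlaps.
Full Take starts before Full Session ends → Full Session and Full Take overlap.
Woodwind Block starts after Full Session ends, so Full Session has no further overlaps.
Woodwind Block starts after Full Take ends, so Full Take has no further overlaps.
Percussion Session starts after Woodwind Block ends, so Woodwind Block has no further overlaps.
Soloist Rehearsal starts after Percussion Session ends.

Chamber Take & Full Session, Chamber Take & Full Take, Full Session & Full Take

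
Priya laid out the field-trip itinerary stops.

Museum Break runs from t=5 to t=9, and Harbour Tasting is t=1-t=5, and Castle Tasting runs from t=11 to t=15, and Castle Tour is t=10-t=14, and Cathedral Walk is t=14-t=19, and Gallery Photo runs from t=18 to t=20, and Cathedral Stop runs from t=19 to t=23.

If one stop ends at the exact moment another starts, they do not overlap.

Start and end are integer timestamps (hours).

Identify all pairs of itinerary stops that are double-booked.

Two intervals overlap when each starts before the other ends.
Sorted by start: Harbour Tasting, Museum Break, Castle Tour, Castle Tasting, Cathedral Walk, Gallery Photo, Cathedral Stop.
Museum Break starts exactly when Harbour Tasting ends (back-to-back, no overlap), so Harbour Tasting has no further overlaps.
Castle Tour starts after Museum Break ends, so Museum Break has no further overlaps.
Castle Tasting starts before Castle Tour ends → Castle Tour and Castle Tasting overlap.
Cathedral Walk starts exactly when Castle Tour ends (back-to-back, no overlap), so Castle Tour has no further overlaps.
Cathedral Walk starts before Castle Tasting ends → Castle Tasting and Cathedral Walk overlap.
Gallery Photo starts after Castle Tasting ends, so Castle Tasting has no further overlaps.
Gallery Photo starts before Cathedral Walk ends → Cathedral Walk and Gallery Photo overlap.
Cathedral Stop starts exactly when Cathedral Walk ends (back-to-back, no overlap).
Cathedral Stop starts before Gallery Photo ends → Gallery Photo and Cathedral Stop overlap.

Castle Tasting & Castle Tour, Castle Tasting & Cathedral Walk, Cathedral Stop & Gallery Photo, Cathedral Walk & Gallery Photo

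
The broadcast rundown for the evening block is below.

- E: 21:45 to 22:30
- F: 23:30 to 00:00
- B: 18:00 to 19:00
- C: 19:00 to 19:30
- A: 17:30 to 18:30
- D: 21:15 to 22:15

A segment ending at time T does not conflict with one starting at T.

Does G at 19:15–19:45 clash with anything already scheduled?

A: ends 18:30 at or before G starts 19:15 → clear.
B: ends 19:00 at or before G starts 19:15 → clear.
C: starts 19:00 before G ends 19:45, and ends 19:30 after G starts 19:15 → overlap.
D: starts 21:15 at or after G ends 19:45 → clear.
E: starts 21:45 at or after G ends 19:45 → clear.
F: starts 23:30 at or after G ends 19:45 → clear.
G overlaps C.

Yes — it overlaps C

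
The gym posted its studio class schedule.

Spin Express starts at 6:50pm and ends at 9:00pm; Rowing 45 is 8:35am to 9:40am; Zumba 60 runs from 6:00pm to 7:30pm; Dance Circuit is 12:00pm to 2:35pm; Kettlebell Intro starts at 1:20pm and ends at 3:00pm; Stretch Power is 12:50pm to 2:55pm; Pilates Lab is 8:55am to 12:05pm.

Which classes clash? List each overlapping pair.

Dance Circuit & Kettlebell Intro, Dance Circuit & Pilates Lab, Dance Circuit & Stretch Power, Kettlebell Intro & Stretch Power, Pilates Lab & Rowing 45, Spin Express & Zumba 60

Sorted by start: Rowing 45, Pilates Lab, Dance Circuit, Stretch Power, Kettlebell Intro, Zumba 60, Spin Express.
Pilates Lab starts before Rowing 45 ends → Rowing 45 and Pilates Lab overlap.
Dance Circuit starts after Rowing 45 ends, so nothing later overlaps Rowing 45 either.
Dance Circuit starts before Pilates Lab ends → Pilates Lab and Dance Circuit overlap.
Stretch Power starts after Pilates Lab ends, so nothing later overlaps Pilates Lab either.
Stretch Power starts before Dance Circuit ends → Dance Circuit and Stretch Power overlap.
Kettlebell Intro starts before Dance Circuit ends → Dance Circuit and Kettlebell Intro overlap.
Zumba 60 starts after Dance Circuit ends, so nothing later overlaps Dance Circuit either.
Kettlebell Intro starts before Stretch Power ends → Stretch Power and Kettlebell Intro overlap.
Zumba 60 starts after Stretch Power ends, so nothing later overlaps Stretch Power either.
Zumba 60 starts after Kettlebell Intro ends, so nothing later overlaps Kettlebell Intro either.
Spin Express starts before Zumba 60 ends → Zumba 60 and Spin Express overlap.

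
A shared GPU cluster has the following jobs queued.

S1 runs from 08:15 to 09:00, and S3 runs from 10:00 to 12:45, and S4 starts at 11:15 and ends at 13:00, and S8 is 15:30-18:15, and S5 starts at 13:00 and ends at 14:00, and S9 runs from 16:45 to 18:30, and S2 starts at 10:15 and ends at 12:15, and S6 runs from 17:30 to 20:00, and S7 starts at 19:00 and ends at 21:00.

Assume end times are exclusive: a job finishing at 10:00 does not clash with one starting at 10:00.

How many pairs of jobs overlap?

Sorted by start: S1, S3, S2, S4, S5, S8, S9, S6, S7.
S3 starts after S1 ends, so nothing later overlaps S1 either.
S2 starts before S3 ends → S3 and S2 overlap.
S4 starts before S3 ends → S3 and S4 overlap.
S5 starts after S3 ends, so nothing later overlaps S3 either.
S4 starts before S2 ends → S2 and S4 overlap.
S5 starts after S2 ends, so nothing later overlaps S2 either.
S5 starts exactly when S4 ends (back-to-back, no overlap), so nothing later overlaps S4 either.
S8 starts after S5 ends, so nothing later overlaps S5 either.
S9 starts before S8 ends → S8 and S9 overlap.
S6 starts before S8 ends → S8 and S6 overlap.
S7 starts after S8 ends.
S6 starts before S9 ends → S9 and S6 overlap.
S7 starts after S9 ends.
S7 starts before S6 ends → S6 and S7 overlap.
Overlapping pairs: S2 & S3, S2 & S4, S3 & S4, S6 & S7, S6 & S8, S6 & S9, S8 & S9 — 7 in total.

7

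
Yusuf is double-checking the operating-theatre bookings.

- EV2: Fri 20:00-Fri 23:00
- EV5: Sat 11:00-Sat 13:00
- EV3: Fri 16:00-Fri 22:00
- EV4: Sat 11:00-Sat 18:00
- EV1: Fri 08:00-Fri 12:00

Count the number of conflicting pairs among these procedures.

Sorted by start: EV1, EV3, EV2, EV4, EV5.
EV3 starts after EV1 ends, so nothing later overlaps EV1 either.
EV2 starts before EV3 ends → EV3 and EV2 overlap.
EV4 starts after EV3 ends, so nothing later overlaps EV3 either.
EV4 starts after EV2 ends, so nothing later overlaps EV2 either.
EV5 starts before EV4 ends → EV4 and EV5 overlap.
Overlapping pairs: EV2 & EV3, EV4 & EV5 — 2 in total.

2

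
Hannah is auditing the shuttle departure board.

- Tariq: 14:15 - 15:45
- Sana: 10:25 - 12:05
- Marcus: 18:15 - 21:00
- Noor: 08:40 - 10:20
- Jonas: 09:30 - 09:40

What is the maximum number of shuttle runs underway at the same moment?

Sort all start/end points and keep a running count:
08:40 start Noor → 1
09:30 start Jonas → 2
09:40 end Jonas → 1
10:20 end Noor → 0
10:25 start Sana → 1
12:05 end Sana → 0
14:15 start Tariq → 1
15:45 end Tariq → 0
18:15 start Marcus → 1
21:00 end Marcus → 0
Peak is 2, at 09:30 (Jonas, Noor).

2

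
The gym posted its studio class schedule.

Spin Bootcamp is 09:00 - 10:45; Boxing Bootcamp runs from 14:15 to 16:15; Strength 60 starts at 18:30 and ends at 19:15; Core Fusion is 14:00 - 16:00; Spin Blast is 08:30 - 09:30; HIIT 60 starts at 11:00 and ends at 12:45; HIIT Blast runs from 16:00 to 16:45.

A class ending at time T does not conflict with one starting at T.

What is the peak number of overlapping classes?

2

Walk through starts and ends in time order (an end at T is processed before a start at T):
08:30 start Spin Blast → 1
09:00 start Spin Bootcamp → 2
09:30 end Spin Blast → 1
10:45 end Spin Bootcamp → 0
11:00 start HIIT 60 → 1
12:45 end HIIT 60 → 0
14:00 start Core Fusion → 1
14:15 start Boxing Bootcamp → 2
16:00 end Core Fusion → 1
16:00 start HIIT Blast → 2
16:15 end Boxing Bootcamp → 1
16:45 end HIIT Blast → 0
18:30 start Strength 60 → 1
19:15 end Strength 60 → 0
Peak is 2, at 09:00 (Spin Blast, Spin Bootcamp).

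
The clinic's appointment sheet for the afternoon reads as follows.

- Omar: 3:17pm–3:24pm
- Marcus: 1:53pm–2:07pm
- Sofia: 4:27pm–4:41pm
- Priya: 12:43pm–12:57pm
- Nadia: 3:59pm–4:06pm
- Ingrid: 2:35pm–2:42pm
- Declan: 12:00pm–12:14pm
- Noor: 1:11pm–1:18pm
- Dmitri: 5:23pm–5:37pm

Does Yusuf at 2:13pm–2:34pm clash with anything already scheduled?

No — it doesn't clash with anything

Declan: ends 12:14pm at or before Yusuf starts 2:13pm → clear.
Priya: ends 12:57pm at or before Yusuf starts 2:13pm → clear.
Noor: ends 1:18pm at or before Yusuf starts 2:13pm → clear.
Marcus: ends 2:07pm at or before Yusuf starts 2:13pm → clear.
Ingrid: starts 2:35pm at or after Yusuf ends 2:34pm → clear.
Omar: starts 3:17pm at or after Yusuf ends 2:34pm → clear.
Nadia: starts 3:59pm at or after Yusuf ends 2:34pm → clear.
Sofia: starts 4:27pm at or after Yusuf ends 2:34pm → clear.
Dmitri: starts 5:23pm at or after Yusuf ends 2:34pm → clear.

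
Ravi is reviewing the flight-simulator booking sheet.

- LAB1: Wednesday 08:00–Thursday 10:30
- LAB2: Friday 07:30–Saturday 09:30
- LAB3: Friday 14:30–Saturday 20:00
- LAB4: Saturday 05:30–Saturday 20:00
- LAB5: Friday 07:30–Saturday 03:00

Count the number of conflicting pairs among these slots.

5

Sorted by start: LAB1, LAB2, LAB5, LAB3, LAB4.
LAB2 starts after LAB1 ends; LAB1 is clear from here.
LAB5 starts before LAB2 ends → LAB2 and LAB5 overlap.
LAB3 starts before LAB2 ends → LAB2 and LAB3 overlap.
LAB4 starts before LAB2 ends → LAB2 and LAB4 overlap.
LAB3 starts before LAB5 ends → LAB5 and LAB3 overlap.
LAB4 starts after LAB5 ends.
LAB4 starts before LAB3 ends → LAB3 and LAB4 overlap.
Overlapping pairs: LAB2 & LAB3, LAB2 & LAB4, LAB2 & LAB5, LAB3 & LAB4, LAB3 & LAB5 — 5 in total.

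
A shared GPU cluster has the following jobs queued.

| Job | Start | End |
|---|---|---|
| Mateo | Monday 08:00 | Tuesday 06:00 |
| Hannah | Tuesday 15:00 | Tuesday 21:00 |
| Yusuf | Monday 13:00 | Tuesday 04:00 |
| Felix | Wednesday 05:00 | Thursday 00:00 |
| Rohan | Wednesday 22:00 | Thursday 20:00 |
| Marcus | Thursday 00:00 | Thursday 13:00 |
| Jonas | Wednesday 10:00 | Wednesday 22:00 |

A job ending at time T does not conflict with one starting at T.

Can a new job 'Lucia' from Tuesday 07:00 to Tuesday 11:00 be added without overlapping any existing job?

Yes — the slot is free

Mateo: ends Tuesday 06:00 at or before Lucia starts Tuesday 07:00 → clear.
Yusuf: ends Tuesday 04:00 at or before Lucia starts Tuesday 07:00 → clear.
Hannah: starts Tuesday 15:00 at or after Lucia ends Tuesday 11:00 → clear.
Felix: starts Wednesday 05:00 at or after Lucia ends Tuesday 11:00 → clear.
Jonas: starts Wednesday 10:00 at or after Lucia ends Tuesday 11:00 → clear.
Rohan: starts Wednesday 22:00 at or after Lucia ends Tuesday 11:00 → clear.
Marcus: starts Thursday 00:00 at or after Lucia ends Tuesday 11:00 → clear.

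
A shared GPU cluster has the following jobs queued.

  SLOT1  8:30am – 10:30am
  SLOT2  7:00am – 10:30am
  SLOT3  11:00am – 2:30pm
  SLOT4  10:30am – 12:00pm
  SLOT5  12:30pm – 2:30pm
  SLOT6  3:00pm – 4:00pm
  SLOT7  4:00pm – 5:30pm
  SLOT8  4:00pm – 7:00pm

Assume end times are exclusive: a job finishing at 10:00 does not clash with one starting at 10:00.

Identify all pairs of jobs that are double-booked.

Sorted by start: SLOT2, SLOT1, SLOT4, SLOT3, SLOT5, SLOT6, SLOT7, SLOT8.
SLOT1 starts before SLOT2 ends → SLOT2 and SLOT1 overlap.
SLOT4 starts exactly when SLOT2 ends (back-to-back, no overlap), so nothing later overlaps SLOT2 either.
SLOT4 starts exactly when SLOT1 ends (back-to-back, no overlap), so nothing later overlaps SLOT1 either.
SLOT3 starts before SLOT4 ends → SLOT4 and SLOT3 overlap.
SLOT5 starts after SLOT4 ends, so nothing later overlaps SLOT4 either.
SLOT5 starts before SLOT3 ends → SLOT3 and SLOT5 overlap.
SLOT6 starts after SLOT3 ends, so nothing later overlaps SLOT3 either.
SLOT6 starts after SLOT5 ends, so nothing later overlaps SLOT5 either.
SLOT7 starts exactly when SLOT6 ends (back-to-back, no overlap), so nothing later overlaps SLOT6 either.
SLOT8 starts before SLOT7 ends → SLOT7 and SLOT8 overlap.

SLOT1 & SLOT2, SLOT3 & SLOT4, SLOT3 & SLOT5, SLOT7 & SLOT8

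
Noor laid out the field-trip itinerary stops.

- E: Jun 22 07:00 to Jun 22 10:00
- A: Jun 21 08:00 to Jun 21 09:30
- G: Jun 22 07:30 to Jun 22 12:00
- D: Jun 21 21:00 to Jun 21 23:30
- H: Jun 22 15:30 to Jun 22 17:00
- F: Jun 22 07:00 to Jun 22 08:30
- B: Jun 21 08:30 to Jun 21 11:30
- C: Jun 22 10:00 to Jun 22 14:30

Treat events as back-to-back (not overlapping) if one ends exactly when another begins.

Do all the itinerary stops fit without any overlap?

No

Sorted by start: A, B, D, E, F, G, C, H.
B starts before A ends → A and B overlap.
That's a conflict, so the schedule is not conflict-free.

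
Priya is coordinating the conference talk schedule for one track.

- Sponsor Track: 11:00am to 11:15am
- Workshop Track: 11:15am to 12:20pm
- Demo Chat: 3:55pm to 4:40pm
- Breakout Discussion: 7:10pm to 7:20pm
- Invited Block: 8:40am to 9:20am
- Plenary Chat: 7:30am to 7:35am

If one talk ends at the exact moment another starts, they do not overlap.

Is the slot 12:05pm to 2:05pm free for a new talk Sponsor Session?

Plenary Chat: ends 7:35am at or before Sponsor Session starts 12:05pm → clear.
Invited Block: ends 9:20am at or before Sponsor Session starts 12:05pm → clear.
Sponsor Track: ends 11:15am at or before Sponsor Session starts 12:05pm → clear.
Workshop Track: starts 11:15am before Sponsor Session ends 2:05pm, and ends 12:20pm after Sponsor Session starts 12:05pm → overlap.
Demo Chat: starts 3:55pm at or after Sponsor Session ends 2:05pm → clear.
Breakout Discussion: starts 7:10pm at or after Sponsor Session ends 2:05pm → clear.
Sponsor Session overlaps Workshop Track.

No — it overlaps Workshop Track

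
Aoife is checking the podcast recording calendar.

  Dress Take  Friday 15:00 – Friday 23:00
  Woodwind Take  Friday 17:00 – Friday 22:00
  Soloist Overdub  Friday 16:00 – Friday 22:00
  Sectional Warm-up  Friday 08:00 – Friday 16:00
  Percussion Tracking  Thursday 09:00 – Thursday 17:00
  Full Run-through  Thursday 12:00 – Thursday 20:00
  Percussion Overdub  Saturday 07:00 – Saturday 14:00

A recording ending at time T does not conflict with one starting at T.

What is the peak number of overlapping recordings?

3

Sweep the timeline, counting +1 at each start and −1 at each end (ends before starts at a tie):
Thursday 09:00 start Percussion Tracking → 1
Thursday 12:00 start Full Run-through → 2
Thursday 17:00 end Percussion Tracking → 1
Thursday 20:00 end Full Run-through → 0
Friday 08:00 start Sectional Warm-up → 1
Friday 15:00 start Dress Take → 2
Friday 16:00 end Sectional Warm-up → 1
Friday 16:00 start Soloist Overdub → 2
Friday 17:00 start Woodwind Take → 3
Friday 22:00 end Soloist Overdub → 2
Friday 22:00 end Woodwind Take → 1
Friday 23:00 end Dress Take → 0
Saturday 07:00 start Percussion Overdub → 1
Saturday 14:00 end Percussion Overdub → 0
Peak is 3, at Friday 17:00 (Dress Take, Soloist Overdub, Woodwind Take).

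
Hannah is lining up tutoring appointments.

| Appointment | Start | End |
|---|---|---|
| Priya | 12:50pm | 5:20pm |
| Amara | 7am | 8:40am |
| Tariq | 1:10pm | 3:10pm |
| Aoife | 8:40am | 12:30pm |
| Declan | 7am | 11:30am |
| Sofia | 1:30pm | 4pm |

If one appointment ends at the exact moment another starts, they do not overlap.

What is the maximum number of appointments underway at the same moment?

3

Walk through starts and ends in time order (an end at T is processed before a start at T):
7am start Amara → 1
7am start Declan → 2
8:40am end Amara → 1
8:40am start Aoife → 2
11:30am end Declan → 1
12:30pm end Aoife → 0
12:50pm start Priya → 1
1:10pm start Tariq → 2
1:30pm start Sofia → 3
3:10pm end Tariq → 2
4pm end Sofia → 1
5:20pm end Priya → 0
Peak is 3, at 1:30pm (Priya, Sofia, Tariq).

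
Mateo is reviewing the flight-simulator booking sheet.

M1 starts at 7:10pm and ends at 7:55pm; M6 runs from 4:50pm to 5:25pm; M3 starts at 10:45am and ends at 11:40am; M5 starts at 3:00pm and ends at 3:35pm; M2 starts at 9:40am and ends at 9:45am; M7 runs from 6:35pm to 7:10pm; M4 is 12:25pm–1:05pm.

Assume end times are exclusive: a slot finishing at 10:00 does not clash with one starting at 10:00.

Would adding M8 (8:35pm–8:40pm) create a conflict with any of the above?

M2: ends 9:45am at or before M8 starts 8:35pm → clear.
M3: ends 11:40am at or before M8 starts 8:35pm → clear.
M4: ends 1:05pm at or before M8 starts 8:35pm → clear.
M5: ends 3:35pm at or before M8 starts 8:35pm → clear.
M6: ends 5:25pm at or before M8 starts 8:35pm → clear.
M7: ends 7:10pm at or before M8 starts 8:35pm → clear.
M1: ends 7:55pm at or before M8 starts 8:35pm → clear.

No — it doesn't clash with anything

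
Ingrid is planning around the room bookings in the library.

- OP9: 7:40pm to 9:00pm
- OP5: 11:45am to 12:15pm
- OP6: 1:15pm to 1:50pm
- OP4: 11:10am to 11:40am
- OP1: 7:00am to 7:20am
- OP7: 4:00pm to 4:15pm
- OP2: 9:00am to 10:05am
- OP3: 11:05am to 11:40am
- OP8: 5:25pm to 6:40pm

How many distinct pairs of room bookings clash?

1

Sorted by start: OP1, OP2, OP3, OP4, OP5, OP6, OP7, OP8, OP9.
OP2 starts after OP1 ends — done with OP1.
OP3 starts after OP2 ends — done with OP2.
OP4 starts before OP3 ends → OP3 and OP4 overlap.
OP5 starts after OP3 ends — done with OP3.
OP5 starts after OP4 ends — done with OP4.
OP6 starts after OP5 ends — done with OP5.
OP7 starts after OP6 ends — done with OP6.
OP8 starts after OP7 ends — done with OP7.
OP9 starts after OP8 ends.
Overlapping pairs: OP3 & OP4 — 1 in total.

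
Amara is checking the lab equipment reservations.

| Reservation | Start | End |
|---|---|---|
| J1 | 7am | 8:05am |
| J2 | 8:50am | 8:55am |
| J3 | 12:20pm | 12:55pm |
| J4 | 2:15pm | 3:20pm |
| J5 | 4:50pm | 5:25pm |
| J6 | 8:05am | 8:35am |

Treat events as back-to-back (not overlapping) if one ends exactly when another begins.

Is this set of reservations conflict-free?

Sorted by start: J1, J6, J2, J3, J4, J5.
J6 starts exactly when J1 ends (back-to-back, no overlap); J1 is clear from here.
J2 starts after J6 ends; J6 is clear from here.
J3 starts after J2 ends; J2 is clear from here.
J4 starts after J3 ends; J3 is clear from here.
J5 starts after J4 ends.
Every pair is clear; the schedule has no overlaps.

Yes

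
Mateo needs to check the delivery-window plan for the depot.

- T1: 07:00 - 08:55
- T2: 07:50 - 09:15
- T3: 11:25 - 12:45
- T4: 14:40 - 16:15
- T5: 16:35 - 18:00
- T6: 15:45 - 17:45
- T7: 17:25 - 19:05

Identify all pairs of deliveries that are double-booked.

Sorted by start: T1, T2, T3, T4, T6, T5, T7.
T2 starts before T1 ends → T1 and T2 overlap.
T3 starts after T1 ends; T1 is clear from here.
T3 starts after T2 ends; T2 is clear from here.
T4 starts after T3 ends; T3 is clear from here.
T6 starts before T4 ends → T4 and T6 overlap.
T5 starts after T4 ends; T4 is clear from here.
T5 starts before T6 ends → T6 and T5 overlap.
T7 starts before T6 ends → T6 and T7 overlap.
T7 starts before T5 ends → T5 and T7 overlap.

T1 & T2, T4 & T6, T5 & T6, T5 & T7, T6 & T7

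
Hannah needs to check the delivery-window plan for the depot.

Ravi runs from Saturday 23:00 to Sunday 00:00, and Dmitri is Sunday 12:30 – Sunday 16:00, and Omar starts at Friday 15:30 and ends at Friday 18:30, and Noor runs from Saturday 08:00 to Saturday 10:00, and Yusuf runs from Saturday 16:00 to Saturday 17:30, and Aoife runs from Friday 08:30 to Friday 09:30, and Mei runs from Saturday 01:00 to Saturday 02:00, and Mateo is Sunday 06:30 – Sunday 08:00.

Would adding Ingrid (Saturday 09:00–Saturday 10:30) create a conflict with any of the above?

Yes — it overlaps Noor

Aoife: ends Friday 09:30 at or before Ingrid starts Saturday 09:00 → clear.
Omar: ends Friday 18:30 at or before Ingrid starts Saturday 09:00 → clear.
Mei: ends Saturday 02:00 at or before Ingrid starts Saturday 09:00 → clear.
Noor: starts Saturday 08:00 before Ingrid ends Saturday 10:30, and ends Saturday 10:00 after Ingrid starts Saturday 09:00 → overlap.
Yusuf: starts Saturday 16:00 at or after Ingrid ends Saturday 10:30 → clear.
Ravi: starts Saturday 23:00 at or after Ingrid ends Saturday 10:30 → clear.
Mateo: starts Sunday 06:30 at or after Ingrid ends Saturday 10:30 → clear.
Dmitri: starts Sunday 12:30 at or after Ingrid ends Saturday 10:30 → clear.
Ingrid overlaps Noor.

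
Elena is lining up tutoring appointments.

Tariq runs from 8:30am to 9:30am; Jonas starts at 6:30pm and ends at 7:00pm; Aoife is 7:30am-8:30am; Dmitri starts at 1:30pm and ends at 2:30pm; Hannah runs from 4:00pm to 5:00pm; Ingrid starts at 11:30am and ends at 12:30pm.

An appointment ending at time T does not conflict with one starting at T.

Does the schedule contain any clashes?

No

Sorted by start: Aoife, Tariq, Ingrid, Dmitri, Hannah, Jonas.
Tariq starts exactly when Aoife ends (back-to-back, no overlap), so Aoife has no further overlaps.
Ingrid starts after Tariq ends, so Tariq has no further overlaps.
Dmitri starts after Ingrid ends, so Ingrid has no further overlaps.
Hannah starts after Dmitri ends, so Dmitri has no further overlaps.
Jonas starts after Hannah ends.
Every pair is clear; the schedule has no overlaps.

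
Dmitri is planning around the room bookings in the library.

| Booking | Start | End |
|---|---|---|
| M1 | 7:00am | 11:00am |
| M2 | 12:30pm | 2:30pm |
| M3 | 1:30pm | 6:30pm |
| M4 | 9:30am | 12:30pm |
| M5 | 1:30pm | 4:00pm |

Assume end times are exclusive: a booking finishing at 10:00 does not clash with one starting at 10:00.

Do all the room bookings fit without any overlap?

Sorted by start: M1, M4, M2, M3, M5.
M4 starts before M1 ends → M1 and M4 overlap.
That's a conflict, so the schedule is not conflict-free.

No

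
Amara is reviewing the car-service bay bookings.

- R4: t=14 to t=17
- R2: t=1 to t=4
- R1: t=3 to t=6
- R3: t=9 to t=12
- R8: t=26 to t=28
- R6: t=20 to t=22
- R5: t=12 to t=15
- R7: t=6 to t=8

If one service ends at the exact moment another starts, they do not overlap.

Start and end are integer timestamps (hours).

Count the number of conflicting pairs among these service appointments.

2

Sorted by start: R2, R1, R7, R3, R5, R4, R6, R8.
R1 starts before R2 ends → R2 and R1 overlap.
R7 starts after R2 ends, so nothing later overlaps R2 either.
R7 starts exactly when R1 ends (back-to-back, no overlap), so nothing later overlaps R1 either.
R3 starts after R7 ends, so nothing later overlaps R7 either.
R5 starts exactly when R3 ends (back-to-back, no overlap), so nothing later overlaps R3 either.
R4 starts before R5 ends → R5 and R4 overlap.
R6 starts after R5 ends, so nothing later overlaps R5 either.
R6 starts after R4 ends, so nothing later overlaps R4 either.
R8 starts after R6 ends.
Overlapping pairs: R1 & R2, R4 & R5 — 2 in total.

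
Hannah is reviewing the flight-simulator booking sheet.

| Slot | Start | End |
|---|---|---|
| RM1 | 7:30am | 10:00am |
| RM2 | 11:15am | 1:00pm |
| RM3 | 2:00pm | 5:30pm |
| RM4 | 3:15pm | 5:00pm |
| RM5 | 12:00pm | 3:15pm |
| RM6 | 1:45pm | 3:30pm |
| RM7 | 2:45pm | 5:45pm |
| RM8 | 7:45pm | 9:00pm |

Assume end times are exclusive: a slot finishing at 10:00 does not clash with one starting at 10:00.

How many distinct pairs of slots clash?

Sorted by start: RM1, RM2, RM5, RM6, RM3, RM7, RM4, RM8.
RM2 starts after RM1 ends, so nothing later overlaps RM1 either.
RM5 starts before RM2 ends → RM2 and RM5 overlap.
RM6 starts after RM2 ends, so nothing later overlaps RM2 either.
RM6 starts before RM5 ends → RM5 and RM6 overlap.
RM3 starts before RM5 ends → RM5 and RM3 overlap.
RM7 starts before RM5 ends → RM5 and RM7 overlap.
RM4 starts exactly when RM5 ends (back-to-back, no overlap), so nothing later overlaps RM5 either.
RM3 starts before RM6 ends → RM6 and RM3 overlap.
RM7 starts before RM6 ends → RM6 and RM7 overlap.
RM4 starts before RM6 ends → RM6 and RM4 overlap.
RM8 starts after RM6 ends.
RM7 starts before RM3 ends → RM3 and RM7 overlap.
RM4 starts before RM3 ends → RM3 and RM4 overlap.
RM8 starts after RM3 ends.
RM4 starts before RM7 ends → RM7 and RM4 overlap.
RM8 starts after RM7 ends.
RM8 starts after RM4 ends.
Overlapping pairs: RM2 & RM5, RM3 & RM4, RM3 & RM5, RM3 & RM6, RM3 & RM7, RM4 & RM6, RM4 & RM7, RM5 & RM6, RM5 & RM7, RM6 & RM7 — 10 in total.

10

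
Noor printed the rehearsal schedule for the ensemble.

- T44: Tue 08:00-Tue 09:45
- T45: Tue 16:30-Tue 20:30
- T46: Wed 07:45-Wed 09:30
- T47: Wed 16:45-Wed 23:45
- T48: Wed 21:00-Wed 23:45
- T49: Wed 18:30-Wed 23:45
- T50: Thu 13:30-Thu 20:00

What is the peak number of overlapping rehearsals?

Sweep the timeline, counting +1 at each start and −1 at each end (ends before starts at a tie):
Tue 08:00 start T44 → 1
Tue 09:45 end T44 → 0
Tue 16:30 start T45 → 1
Tue 20:30 end T45 → 0
Wed 07:45 start T46 → 1
Wed 09:30 end T46 → 0
Wed 16:45 start T47 → 1
Wed 18:30 start T49 → 2
Wed 21:00 start T48 → 3
Wed 23:45 end T47 → 2
Wed 23:45 end T48 → 1
Wed 23:45 end T49 → 0
Thu 13:30 start T50 → 1
Thu 20:00 end T50 → 0
Peak is 3, at Wed 21:00 (T47, T48, T49).

3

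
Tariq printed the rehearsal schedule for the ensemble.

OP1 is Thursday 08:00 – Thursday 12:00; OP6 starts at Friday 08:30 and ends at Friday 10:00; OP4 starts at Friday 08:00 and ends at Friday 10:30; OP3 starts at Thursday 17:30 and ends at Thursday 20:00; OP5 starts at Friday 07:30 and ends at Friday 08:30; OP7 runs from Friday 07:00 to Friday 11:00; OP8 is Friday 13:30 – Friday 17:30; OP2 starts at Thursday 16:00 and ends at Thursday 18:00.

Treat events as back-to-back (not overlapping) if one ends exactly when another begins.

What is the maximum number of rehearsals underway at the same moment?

Sweep the timeline, counting +1 at each start and −1 at each end (ends before starts at a tie):
Thursday 08:00 start OP1 → 1
Thursday 12:00 end OP1 → 0
Thursday 16:00 start OP2 → 1
Thursday 17:30 start OP3 → 2
Thursday 18:00 end OP2 → 1
Thursday 20:00 end OP3 → 0
Friday 07:00 start OP7 → 1
Friday 07:30 start OP5 → 2
Friday 08:00 start OP4 → 3
Friday 08:30 end OP5 → 2
Friday 08:30 start OP6 → 3
Friday 10:00 end OP6 → 2
Friday 10:30 end OP4 → 1
Friday 11:00 end OP7 → 0
Friday 13:30 start OP8 → 1
Friday 17:30 end OP8 → 0
Peak is 3, at Friday 08:00 (OP4, OP5, OP7).

3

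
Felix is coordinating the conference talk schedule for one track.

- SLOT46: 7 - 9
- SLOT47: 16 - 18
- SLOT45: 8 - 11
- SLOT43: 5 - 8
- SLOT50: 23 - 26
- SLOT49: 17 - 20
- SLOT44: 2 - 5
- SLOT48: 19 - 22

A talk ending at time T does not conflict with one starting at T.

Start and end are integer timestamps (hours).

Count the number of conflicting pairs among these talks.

4

Sorted by start: SLOT44, SLOT43, SLOT46, SLOT45, SLOT47, SLOT49, SLOT48, SLOT50.
SLOT43 starts exactly when SLOT44 ends (back-to-back, no overlap), so SLOT44 has no further overlaps.
SLOT46 starts before SLOT43 ends → SLOT43 and SLOT46 overlap.
SLOT45 starts exactly when SLOT43 ends (back-to-back, no overlap), so SLOT43 has no further overlaps.
SLOT45 starts before SLOT46 ends → SLOT46 and SLOT45 overlap.
SLOT47 starts after SLOT46 ends, so SLOT46 has no further overlaps.
SLOT47 starts after SLOT45 ends, so SLOT45 has no further overlaps.
SLOT49 starts before SLOT47 ends → SLOT47 and SLOT49 overlap.
SLOT48 starts after SLOT47 ends, so SLOT47 has no further overlaps.
SLOT48 starts before SLOT49 ends → SLOT49 and SLOT48 overlap.
SLOT50 starts after SLOT49 ends.
SLOT50 starts after SLOT48 ends.
Overlapping pairs: SLOT43 & SLOT46, SLOT45 & SLOT46, SLOT47 & SLOT49, SLOT48 & SLOT49 — 4 in total.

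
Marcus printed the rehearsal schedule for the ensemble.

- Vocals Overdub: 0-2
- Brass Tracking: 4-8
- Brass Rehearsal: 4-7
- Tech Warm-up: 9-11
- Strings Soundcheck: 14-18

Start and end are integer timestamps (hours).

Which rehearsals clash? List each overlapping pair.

Brass Rehearsal & Brass Tracking

Two intervals overlap when each starts before the other ends.
Sorted by start: Vocals Overdub, Brass Tracking, Brass Rehearsal, Tech Warm-up, Strings Soundcheck.
Brass Tracking starts after Vocals Overdub ends, so nothing later overlaps Vocals Overdub either.
Brass Rehearsal starts before Brass Tracking ends → Brass Tracking and Brass Rehearsal overlap.
Tech Warm-up starts after Brass Tracking ends, so nothing later overlaps Brass Tracking either.
Tech Warm-up starts after Brass Rehearsal ends, so nothing later overlaps Brass Rehearsal either.
Strings Soundcheck starts after Tech Warm-up ends.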